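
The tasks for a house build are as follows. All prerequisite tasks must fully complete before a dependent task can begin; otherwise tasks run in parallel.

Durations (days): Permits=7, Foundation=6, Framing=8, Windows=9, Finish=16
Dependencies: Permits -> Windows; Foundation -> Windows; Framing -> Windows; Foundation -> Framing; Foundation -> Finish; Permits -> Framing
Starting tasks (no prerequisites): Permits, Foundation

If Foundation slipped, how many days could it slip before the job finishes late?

1

The longest chain is Permits→Framing→Windows = 7+8+9 = 24; overall finish 24 days.
Foundation finishes as early as 6 and must finish by 7.
So Foundation can slip 7 − 6 = 1 day.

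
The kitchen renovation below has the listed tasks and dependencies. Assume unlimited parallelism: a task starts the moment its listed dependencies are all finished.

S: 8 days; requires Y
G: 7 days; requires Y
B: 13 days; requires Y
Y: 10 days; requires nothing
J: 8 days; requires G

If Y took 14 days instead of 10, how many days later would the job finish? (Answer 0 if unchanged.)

4

As given, the longest chain is Y→G→J = 10+7+8 = 25, so the finish is 25 days.
Y lies on that path, so at 14 days the path becomes 29 days.
The critical path is still Y→G→J; finish is now 29 days.
Change in finish: 29 − 25 = +4 days.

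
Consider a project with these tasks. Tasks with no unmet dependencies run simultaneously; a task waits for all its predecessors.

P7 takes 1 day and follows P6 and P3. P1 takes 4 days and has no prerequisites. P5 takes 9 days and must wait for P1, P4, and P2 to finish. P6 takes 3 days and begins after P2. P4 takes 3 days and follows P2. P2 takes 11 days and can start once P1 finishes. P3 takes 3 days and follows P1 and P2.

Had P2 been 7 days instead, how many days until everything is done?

Critical path before the change: P1→P2→P4→P5 = 4+11+3+9 = 27 giving 27 days.
P2 lies on that path, so at 7 days the path becomes 23 days.
No other chain overtakes it, so the finish is 23 days.

23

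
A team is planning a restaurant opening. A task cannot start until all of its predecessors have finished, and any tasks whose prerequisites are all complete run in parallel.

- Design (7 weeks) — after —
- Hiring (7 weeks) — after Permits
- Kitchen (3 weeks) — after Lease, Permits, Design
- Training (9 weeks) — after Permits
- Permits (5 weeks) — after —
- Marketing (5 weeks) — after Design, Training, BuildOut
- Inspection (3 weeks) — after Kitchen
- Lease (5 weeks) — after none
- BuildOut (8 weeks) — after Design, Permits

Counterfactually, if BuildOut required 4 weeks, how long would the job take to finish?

Baseline: Design→BuildOut→Marketing = 7+8+5 = 20 → 20 weeks.
BuildOut is on the critical path; changing it to 4 makes that path 16 weeks.
New critical path: Permits→Training→Marketing = 5+9+5 = 19 ⇒ 19 weeks.

19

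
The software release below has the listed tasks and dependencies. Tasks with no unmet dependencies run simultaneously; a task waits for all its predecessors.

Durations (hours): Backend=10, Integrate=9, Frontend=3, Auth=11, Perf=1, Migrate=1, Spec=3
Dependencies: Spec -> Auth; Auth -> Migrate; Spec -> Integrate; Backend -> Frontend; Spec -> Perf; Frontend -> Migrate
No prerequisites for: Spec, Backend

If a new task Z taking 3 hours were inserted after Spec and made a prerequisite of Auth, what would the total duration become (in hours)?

18

Originally the project takes 15 hours.
With Z inserted, Auth now waits for max(Spec, Z).
New critical path: Spec→Z→Auth→Migrate = 3+3+11+1 = 18 ⇒ 18 hours.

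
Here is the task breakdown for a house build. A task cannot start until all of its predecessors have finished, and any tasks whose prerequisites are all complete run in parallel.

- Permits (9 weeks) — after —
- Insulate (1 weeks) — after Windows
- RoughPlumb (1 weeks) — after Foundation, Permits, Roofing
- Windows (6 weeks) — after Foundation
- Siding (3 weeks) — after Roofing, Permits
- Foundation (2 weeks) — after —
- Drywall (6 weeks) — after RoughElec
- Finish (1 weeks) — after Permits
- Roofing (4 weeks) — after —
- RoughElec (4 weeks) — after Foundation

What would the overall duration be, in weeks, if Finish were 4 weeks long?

13

As given, the longest chain is Permits→Siding = 9+3 = 12, so the finish is 12 weeks.
Finish has 2 weeks of float (longest path through it is 10).
New critical path: Permits→Finish = 9+4 = 13 ⇒ 13 weeks.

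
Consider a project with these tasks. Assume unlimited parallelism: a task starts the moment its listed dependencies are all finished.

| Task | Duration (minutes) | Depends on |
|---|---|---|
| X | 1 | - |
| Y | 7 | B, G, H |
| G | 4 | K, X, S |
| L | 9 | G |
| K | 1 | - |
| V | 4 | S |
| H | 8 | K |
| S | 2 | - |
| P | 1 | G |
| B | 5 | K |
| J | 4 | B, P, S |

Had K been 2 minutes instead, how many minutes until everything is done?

17

Critical path before the change: K→H→Y = 1+8+7 = 16 giving 16 minutes.
K is on the critical path; changing it to 2 makes that path 17 minutes.
The critical path is still K→H→Y; finish is now 17 minutes.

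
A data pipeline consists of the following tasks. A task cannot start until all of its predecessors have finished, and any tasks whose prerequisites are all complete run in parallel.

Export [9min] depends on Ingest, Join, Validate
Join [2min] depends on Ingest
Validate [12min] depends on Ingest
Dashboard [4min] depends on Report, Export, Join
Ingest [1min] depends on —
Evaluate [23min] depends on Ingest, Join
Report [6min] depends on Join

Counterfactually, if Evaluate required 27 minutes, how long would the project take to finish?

Actual critical path: Ingest→Join→Evaluate = 1+2+23 = 26 ⇒ 26 minutes.
Evaluate lies on that path, so at 27 minutes the path becomes 30 minutes.
That remains the longest chain; total 30 minutes.

30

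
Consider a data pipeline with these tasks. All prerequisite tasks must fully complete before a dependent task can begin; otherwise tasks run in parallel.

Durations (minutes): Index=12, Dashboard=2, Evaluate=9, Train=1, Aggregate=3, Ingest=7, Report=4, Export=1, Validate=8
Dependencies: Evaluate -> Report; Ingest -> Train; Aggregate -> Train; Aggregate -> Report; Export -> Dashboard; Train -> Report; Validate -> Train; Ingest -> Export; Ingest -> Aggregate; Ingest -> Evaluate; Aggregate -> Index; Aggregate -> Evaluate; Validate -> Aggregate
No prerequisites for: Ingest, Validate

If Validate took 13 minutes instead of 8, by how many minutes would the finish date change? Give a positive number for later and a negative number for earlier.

5

Actual critical path: Validate→Aggregate→Evaluate→Report = 8+3+9+4 = 24 ⇒ 24 minutes.
Since Validate is critical, the +5 change carries straight to that chain (now 29 minutes).
The critical path is still Validate→Aggregate→Evaluate→Report; finish is now 29 minutes.
Change in finish: 29 − 24 = +5 minutes.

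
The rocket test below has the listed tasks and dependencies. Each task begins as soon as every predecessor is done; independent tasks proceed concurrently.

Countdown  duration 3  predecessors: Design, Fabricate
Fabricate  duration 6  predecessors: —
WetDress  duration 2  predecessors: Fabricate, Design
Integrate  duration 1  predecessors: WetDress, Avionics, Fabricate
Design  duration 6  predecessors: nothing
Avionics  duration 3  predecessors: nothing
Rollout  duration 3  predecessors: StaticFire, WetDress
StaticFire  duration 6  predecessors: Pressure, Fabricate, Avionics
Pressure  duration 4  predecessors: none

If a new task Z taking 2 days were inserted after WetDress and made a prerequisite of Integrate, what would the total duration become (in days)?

15

Originally the rocket test takes 15 days.
With Z inserted, Integrate now waits for max(WetDress, Avionics, Fabricate, Z).
New critical path: Fabricate→StaticFire→Rollout = 6+6+3 = 15 ⇒ 15 days.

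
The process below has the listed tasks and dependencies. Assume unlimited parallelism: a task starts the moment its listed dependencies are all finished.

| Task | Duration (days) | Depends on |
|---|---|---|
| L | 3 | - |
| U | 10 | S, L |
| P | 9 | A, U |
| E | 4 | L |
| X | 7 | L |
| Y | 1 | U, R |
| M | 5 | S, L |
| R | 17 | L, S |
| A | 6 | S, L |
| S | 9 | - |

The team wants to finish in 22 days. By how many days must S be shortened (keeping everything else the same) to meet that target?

6

Current finish: 28 days; target: 22.
S is on every critical path, so each day cut from S cuts the finish by one (this holds down to a finish of 22).
Need 28 − 22 = 6 days off S → S becomes 3 days, finish becomes 22.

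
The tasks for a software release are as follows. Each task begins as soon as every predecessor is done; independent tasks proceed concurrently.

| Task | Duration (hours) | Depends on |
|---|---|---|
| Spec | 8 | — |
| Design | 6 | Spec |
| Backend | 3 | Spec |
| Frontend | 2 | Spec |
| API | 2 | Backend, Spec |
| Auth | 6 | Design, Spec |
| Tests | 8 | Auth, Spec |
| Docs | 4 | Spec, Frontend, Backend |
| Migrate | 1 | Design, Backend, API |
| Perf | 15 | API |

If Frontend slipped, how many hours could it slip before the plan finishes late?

14

Critical path: Spec→Design→Auth→Tests = 8+6+6+8 = 28, so the finish is 28 hours.
The longest chain containing Frontend totals 14 hours.
Slack of Frontend = 22 − 8 = 14 hours.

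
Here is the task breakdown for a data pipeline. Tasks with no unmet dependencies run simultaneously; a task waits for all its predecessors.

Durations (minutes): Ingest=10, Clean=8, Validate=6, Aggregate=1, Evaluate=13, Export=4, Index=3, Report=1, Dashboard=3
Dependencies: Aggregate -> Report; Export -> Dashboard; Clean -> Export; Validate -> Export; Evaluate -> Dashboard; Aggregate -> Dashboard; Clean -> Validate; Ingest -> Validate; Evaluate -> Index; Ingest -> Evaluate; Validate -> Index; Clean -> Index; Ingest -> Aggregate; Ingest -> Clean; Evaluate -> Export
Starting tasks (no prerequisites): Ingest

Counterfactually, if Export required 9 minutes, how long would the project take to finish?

Critical path before the change: Ingest→Clean→Validate→Export→Dashboard = 10+8+6+4+3 = 31 giving 31 minutes.
Export is on the critical path; changing it to 9 makes that path 36 minutes.
The critical path is still Ingest→Clean→Validate→Export→Dashboard; finish is now 36 minutes.

36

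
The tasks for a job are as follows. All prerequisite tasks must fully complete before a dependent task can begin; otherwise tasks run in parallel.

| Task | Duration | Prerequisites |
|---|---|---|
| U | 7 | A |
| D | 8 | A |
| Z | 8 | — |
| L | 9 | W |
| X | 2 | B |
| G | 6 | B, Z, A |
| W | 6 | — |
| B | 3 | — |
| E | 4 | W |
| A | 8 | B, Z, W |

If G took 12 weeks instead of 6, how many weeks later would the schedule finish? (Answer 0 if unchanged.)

Actual critical path: Z→A→D = 8+8+8 = 24 ⇒ 24 weeks.
G is off the critical path — its longest chain is 22 weeks, giving 2 of slack.
New critical path: Z→A→G = 8+8+12 = 28 ⇒ 28 weeks.
Change in finish: 28 − 24 = +4 weeks.

4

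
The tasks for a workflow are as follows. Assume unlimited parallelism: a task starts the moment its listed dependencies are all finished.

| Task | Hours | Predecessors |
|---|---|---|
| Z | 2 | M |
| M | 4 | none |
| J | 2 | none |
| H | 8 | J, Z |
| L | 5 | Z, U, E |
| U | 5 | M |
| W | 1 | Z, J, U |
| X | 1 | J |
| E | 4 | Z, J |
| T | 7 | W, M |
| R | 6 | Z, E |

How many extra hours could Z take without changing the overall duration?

The longest chain is M→U→W→T = 4+5+1+7 = 17; overall finish 17 hours.
The longest chain containing Z totals 16 hours.
Slack of Z = 5 − 4 = 1 hour.

1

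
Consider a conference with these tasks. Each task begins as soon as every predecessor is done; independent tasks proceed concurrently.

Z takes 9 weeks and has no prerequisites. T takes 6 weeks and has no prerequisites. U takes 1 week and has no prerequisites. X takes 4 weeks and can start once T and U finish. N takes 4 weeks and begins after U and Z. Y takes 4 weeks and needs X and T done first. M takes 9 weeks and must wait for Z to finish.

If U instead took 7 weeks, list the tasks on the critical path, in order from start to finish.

Z, M

Critical path before the change: Z→M = 9+9 = 18 giving 18 weeks.
The longest path through U is only 9 weeks, so U has float 9.
That remains the longest chain; total 18 weeks.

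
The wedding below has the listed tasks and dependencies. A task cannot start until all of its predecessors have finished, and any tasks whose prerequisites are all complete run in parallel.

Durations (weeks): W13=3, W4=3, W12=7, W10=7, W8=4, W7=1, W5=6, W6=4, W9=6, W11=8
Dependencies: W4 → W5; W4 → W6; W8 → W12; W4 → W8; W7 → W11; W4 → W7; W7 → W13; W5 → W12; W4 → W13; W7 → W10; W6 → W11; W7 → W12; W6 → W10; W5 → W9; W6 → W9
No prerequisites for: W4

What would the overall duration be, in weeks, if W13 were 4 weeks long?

Actual critical path: W4→W5→W12 = 3+6+7 = 16 ⇒ 16 weeks.
The longest path through W13 is only 7 weeks, so W13 has float 9.
That remains the longest chain; total 16 weeks.

16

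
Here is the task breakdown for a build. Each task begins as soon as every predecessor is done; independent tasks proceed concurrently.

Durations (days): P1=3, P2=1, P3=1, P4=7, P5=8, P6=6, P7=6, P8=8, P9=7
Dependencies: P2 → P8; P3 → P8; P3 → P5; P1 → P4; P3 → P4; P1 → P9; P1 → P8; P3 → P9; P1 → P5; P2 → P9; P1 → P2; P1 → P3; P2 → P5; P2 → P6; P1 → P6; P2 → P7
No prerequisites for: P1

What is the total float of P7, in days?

2

Critical path: P1→P2→P5 = 3+1+8 = 12, so the finish is 12 days.
P7 finishes as early as 10 and must finish by 12.
So P7 can slip 12 − 10 = 2 days.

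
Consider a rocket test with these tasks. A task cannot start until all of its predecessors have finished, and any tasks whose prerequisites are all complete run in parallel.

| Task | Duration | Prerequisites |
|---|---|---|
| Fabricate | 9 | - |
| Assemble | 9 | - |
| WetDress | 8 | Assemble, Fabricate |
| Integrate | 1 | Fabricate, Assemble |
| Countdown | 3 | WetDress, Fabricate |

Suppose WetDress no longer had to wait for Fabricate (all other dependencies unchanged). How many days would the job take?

20

With the dependency in place, Fabricate→WetDress→Countdown = 9+8+3 = 20 sets the finish at 20 days.
Dropping Fabricate→WetDress doesn't change WetDress's earliest start (9); another predecessor still binds.
The longest chain is now Assemble→WetDress→Countdown = 9+8+3 = 20, so the job takes 20 days.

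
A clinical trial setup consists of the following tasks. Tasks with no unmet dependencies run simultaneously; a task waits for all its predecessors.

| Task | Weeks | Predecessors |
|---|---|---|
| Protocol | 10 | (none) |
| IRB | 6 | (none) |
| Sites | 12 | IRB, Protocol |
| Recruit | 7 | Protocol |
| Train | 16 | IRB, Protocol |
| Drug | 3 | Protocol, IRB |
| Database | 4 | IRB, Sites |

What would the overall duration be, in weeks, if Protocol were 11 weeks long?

27

Critical path before the change: Protocol→Sites→Database = 10+12+4 = 26 giving 26 weeks.
Since Protocol is critical, the +1 change carries straight to that chain (now 27 weeks).
That remains the longest chain; total 27 weeks.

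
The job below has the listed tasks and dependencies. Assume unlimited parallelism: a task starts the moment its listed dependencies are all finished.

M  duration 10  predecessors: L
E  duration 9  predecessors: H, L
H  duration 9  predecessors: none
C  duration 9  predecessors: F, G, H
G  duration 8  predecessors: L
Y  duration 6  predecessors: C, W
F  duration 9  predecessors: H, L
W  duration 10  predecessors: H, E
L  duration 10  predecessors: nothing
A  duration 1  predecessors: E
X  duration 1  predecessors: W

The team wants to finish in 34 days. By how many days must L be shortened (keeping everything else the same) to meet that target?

Current finish: 35 days; target: 34.
L is on every critical path, so each day cut from L cuts the finish by one (this holds down to a finish of 34).
Need 35 − 34 = 1 day off L → L becomes 9 days, finish becomes 34.

1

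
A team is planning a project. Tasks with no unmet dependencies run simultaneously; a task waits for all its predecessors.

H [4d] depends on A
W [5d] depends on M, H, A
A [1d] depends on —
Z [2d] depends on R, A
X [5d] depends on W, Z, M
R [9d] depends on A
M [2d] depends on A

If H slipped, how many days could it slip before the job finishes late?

Critical path: A→R→Z→X = 1+9+2+5 = 17, so the finish is 17 days.
H finishes as early as 5 and must finish by 7.
Float = 17 − 15 = 2.

2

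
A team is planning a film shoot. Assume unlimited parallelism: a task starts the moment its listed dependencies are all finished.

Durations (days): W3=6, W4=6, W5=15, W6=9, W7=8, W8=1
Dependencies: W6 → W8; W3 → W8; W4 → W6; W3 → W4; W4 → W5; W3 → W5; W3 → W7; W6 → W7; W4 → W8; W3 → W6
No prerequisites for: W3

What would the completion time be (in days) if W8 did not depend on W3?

Original critical path: W3→W4→W6→W7 = 6+6+9+8 = 29 ⇒ 29 days.
Dropping W3→W8 doesn't change W8's earliest start (21); another predecessor still binds.
The longest chain is now W3→W4→W6→W7 = 6+6+9+8 = 29, so the schedule takes 29 days.

29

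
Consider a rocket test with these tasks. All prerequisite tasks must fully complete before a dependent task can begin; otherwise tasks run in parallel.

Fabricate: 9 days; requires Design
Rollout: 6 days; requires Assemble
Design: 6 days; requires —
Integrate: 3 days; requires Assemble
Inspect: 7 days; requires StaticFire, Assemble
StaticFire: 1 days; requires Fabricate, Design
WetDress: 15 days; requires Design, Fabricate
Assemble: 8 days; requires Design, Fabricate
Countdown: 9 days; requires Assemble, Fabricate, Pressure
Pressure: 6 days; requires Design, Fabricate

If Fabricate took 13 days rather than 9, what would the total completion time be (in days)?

Actual critical path: Design→Fabricate→Assemble→Countdown = 6+9+8+9 = 32 ⇒ 32 days.
Since Fabricate is critical, the +4 change carries straight to that chain (now 36 days).
No other chain overtakes it, so the finish is 36 days.

36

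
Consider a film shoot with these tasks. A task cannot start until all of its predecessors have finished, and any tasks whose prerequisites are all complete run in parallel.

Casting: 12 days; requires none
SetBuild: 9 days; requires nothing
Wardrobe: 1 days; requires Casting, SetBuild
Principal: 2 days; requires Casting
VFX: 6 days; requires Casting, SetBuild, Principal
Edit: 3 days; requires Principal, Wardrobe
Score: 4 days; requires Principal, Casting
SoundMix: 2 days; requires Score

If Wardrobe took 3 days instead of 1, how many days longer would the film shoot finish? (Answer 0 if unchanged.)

0

As given, the longest chain is Casting→Principal→VFX = 12+2+6 = 20, so the finish is 20 days.
Wardrobe has 4 days of float (longest path through it is 16).
The critical path is still Casting→Principal→VFX; finish is now 20 days.
Change in finish: 20 − 20 = +0 days.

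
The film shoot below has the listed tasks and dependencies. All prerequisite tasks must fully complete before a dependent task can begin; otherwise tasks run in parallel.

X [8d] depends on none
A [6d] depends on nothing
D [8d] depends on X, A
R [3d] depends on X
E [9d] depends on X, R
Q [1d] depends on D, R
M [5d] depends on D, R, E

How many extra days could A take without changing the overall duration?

Critical path: X→R→E→M = 8+3+9+5 = 25, so the finish is 25 days.
A finishes as early as 6 and must finish by 12.
So A can slip 12 − 6 = 6 days.

6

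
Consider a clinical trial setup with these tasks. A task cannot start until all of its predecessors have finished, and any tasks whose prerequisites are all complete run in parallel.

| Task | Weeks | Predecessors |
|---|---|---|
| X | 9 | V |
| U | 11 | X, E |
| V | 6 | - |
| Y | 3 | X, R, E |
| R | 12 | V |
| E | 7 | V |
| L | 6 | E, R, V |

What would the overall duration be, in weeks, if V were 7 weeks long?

27

Critical path before the change: V→X→U = 6+9+11 = 26 giving 26 weeks.
V is on the critical path; changing it to 7 makes that path 27 weeks.
The critical path is still V→X→U; finish is now 27 weeks.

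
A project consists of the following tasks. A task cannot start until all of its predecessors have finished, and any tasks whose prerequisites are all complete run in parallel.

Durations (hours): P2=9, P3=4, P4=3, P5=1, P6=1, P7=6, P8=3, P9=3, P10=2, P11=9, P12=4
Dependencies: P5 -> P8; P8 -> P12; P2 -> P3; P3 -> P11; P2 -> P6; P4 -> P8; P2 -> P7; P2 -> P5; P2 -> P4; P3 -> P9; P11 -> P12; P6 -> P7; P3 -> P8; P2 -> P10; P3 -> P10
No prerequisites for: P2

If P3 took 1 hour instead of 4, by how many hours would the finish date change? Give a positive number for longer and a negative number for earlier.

The binding path is P2→P3→P11→P12 = 9+4+9+4 = 26; finish at 26 hours.
P3 lies on that path, so at 1 hour the path becomes 23 hours.
That remains the longest chain; total 23 hours.
Change in finish: 23 − 26 = -3 hours.

-3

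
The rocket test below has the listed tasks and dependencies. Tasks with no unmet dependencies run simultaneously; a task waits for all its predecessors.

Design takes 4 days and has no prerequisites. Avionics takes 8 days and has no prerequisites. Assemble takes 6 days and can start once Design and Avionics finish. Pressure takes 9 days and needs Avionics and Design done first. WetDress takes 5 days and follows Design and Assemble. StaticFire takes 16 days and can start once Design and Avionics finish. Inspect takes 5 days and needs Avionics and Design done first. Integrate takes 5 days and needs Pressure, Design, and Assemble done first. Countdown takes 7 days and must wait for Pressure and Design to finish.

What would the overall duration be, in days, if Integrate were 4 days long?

The binding path is Avionics→Pressure→Countdown = 8+9+7 = 24; finish at 24 days.
Integrate has 2 days of float (longest path through it is 22).
No other chain overtakes it, so the finish is 24 days.

24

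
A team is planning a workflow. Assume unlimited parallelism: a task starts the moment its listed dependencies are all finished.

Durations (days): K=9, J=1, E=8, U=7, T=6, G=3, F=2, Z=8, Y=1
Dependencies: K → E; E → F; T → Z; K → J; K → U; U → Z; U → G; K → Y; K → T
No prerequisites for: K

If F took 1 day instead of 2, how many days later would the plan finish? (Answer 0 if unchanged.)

Actual critical path: K→U→Z = 9+7+8 = 24 ⇒ 24 days.
F has 5 days of float (longest path through it is 19).
That remains the longest chain; total 24 days.
Change in finish: 24 − 24 = +0 days.

0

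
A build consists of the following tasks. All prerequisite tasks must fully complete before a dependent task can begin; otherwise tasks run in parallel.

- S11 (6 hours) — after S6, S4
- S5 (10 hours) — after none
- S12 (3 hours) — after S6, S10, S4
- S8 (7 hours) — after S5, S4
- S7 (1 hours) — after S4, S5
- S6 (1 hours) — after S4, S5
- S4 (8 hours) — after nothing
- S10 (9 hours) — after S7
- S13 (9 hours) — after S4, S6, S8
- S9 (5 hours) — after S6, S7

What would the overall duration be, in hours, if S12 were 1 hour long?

The binding path is S5→S8→S13 = 10+7+9 = 26; finish at 26 hours.
S12 is off the critical path — its longest chain is 23 hours, giving 3 of slack.
The critical path is still S5→S8→S13; finish is now 26 hours.

26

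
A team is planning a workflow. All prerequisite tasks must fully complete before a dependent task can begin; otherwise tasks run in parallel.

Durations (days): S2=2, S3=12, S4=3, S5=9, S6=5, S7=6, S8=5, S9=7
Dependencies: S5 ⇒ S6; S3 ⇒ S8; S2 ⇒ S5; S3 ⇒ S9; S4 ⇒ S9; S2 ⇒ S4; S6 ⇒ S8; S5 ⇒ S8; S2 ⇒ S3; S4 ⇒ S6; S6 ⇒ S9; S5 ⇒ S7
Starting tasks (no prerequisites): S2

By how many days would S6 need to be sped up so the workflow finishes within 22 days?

1

Current finish: 23 days; target: 22.
S6 is on every critical path, so each day cut from S6 cuts the finish by one (this holds down to a finish of 21).
Need 23 − 22 = 1 day off S6 → S6 becomes 4 days, finish becomes 22.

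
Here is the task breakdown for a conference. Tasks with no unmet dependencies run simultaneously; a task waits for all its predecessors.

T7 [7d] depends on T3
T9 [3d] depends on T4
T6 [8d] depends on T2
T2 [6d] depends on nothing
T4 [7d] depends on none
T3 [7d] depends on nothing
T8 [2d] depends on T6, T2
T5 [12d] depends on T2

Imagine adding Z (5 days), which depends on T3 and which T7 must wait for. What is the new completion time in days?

19

Originally the project takes 18 days.
With Z inserted, T7 now waits for max(T3, Z).
New critical path: T3→Z→T7 = 7+5+7 = 19 ⇒ 19 days.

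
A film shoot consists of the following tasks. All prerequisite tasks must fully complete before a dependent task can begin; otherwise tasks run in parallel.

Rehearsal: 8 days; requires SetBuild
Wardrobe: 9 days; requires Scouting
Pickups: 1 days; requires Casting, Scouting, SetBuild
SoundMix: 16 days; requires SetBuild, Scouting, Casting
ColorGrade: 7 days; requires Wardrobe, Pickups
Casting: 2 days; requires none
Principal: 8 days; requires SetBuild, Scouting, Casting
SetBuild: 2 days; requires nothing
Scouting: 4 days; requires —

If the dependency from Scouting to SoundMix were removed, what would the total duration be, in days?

Original critical path: Scouting→Wardrobe→ColorGrade = 4+9+7 = 20 ⇒ 20 days.
Without Scouting→SoundMix, SoundMix's earliest start moves from 4 to 2.
New critical path: Scouting→Wardrobe→ColorGrade = 4+9+7 = 20 ⇒ 20 days.

20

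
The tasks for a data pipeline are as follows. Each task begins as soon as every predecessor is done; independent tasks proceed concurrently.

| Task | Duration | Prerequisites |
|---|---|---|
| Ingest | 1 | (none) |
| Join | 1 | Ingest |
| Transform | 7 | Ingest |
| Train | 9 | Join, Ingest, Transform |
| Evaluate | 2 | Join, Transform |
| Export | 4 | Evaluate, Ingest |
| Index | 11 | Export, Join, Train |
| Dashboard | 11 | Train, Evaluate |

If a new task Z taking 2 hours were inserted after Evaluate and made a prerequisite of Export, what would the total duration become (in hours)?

Originally the plan takes 28 hours.
With Z inserted, Export now waits for max(Evaluate, Ingest, Z).
New critical path: Ingest→Transform→Train→Index = 1+7+9+11 = 28 ⇒ 28 hours.

28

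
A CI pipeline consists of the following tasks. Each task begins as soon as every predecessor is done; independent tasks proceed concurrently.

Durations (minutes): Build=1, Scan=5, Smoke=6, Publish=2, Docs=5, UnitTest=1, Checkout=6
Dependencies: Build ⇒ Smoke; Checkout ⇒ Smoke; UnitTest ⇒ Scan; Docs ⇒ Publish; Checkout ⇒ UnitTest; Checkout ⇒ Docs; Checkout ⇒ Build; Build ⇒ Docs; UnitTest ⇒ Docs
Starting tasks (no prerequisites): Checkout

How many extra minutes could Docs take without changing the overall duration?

Critical path: Checkout→UnitTest→Docs→Publish = 6+1+5+2 = 14, so the finish is 14 minutes.
Longest path through Docs: 14 minutes (earliest finish 12, latest finish 12).
Slack of Docs = 7 − 7 = 0 minutes.

0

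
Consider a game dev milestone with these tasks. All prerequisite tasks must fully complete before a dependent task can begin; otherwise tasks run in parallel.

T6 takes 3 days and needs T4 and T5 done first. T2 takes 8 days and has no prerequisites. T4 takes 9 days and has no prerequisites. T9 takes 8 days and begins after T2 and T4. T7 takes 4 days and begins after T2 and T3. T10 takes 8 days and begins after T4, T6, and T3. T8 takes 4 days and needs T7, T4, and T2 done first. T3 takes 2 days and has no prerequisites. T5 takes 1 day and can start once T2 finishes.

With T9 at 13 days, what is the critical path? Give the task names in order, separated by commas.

The binding path is T2→T5→T6→T10 = 8+1+3+8 = 20; finish at 20 days.
T9 is off the critical path — its longest chain is 17 days, giving 3 of slack.
The binding chain switches to T4→T9 = 9+13 = 22; finish 22 days.

T4, T9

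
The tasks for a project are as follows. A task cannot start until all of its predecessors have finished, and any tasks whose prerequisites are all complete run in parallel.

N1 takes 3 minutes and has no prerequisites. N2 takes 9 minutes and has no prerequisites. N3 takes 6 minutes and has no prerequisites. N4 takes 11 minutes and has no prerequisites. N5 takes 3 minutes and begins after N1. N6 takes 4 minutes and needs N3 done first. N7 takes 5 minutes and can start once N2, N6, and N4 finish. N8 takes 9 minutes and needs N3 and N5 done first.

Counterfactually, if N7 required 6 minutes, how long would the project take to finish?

Critical path before the change: N4→N7 = 11+5 = 16 giving 16 minutes.
N7 is on the critical path; changing it to 6 makes that path 17 minutes.
That remains the longest chain; total 17 minutes.

17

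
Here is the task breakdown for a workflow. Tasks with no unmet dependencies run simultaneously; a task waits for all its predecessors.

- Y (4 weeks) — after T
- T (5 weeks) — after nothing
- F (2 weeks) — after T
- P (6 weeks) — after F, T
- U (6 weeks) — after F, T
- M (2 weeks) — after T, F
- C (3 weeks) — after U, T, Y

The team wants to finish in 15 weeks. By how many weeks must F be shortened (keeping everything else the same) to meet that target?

Current finish: 16 weeks; target: 15.
F is on every critical path, so each week cut from F cuts the finish by one (this holds down to a finish of 15).
Need 16 − 15 = 1 week off F → F becomes 1 week, finish becomes 15.

1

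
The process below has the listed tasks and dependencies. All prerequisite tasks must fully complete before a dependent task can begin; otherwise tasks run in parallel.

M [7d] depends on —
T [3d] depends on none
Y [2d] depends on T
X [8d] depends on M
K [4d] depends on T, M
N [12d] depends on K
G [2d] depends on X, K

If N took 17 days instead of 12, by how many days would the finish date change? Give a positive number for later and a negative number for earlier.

Critical path before the change: M→K→N = 7+4+12 = 23 giving 23 days.
N is on the critical path; changing it to 17 makes that path 28 days.
That remains the longest chain; total 28 days.
Change in finish: 28 − 23 = +5 days.

5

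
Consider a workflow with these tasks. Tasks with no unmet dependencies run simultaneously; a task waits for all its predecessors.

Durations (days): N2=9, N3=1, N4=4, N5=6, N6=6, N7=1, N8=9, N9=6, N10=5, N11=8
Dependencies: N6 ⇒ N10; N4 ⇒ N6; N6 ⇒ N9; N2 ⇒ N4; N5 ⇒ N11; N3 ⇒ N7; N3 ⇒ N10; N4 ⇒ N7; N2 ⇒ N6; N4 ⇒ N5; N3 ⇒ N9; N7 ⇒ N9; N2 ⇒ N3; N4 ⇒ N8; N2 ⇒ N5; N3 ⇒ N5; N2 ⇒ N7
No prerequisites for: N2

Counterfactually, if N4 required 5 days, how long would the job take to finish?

28

Baseline: N2→N4→N5→N11 = 9+4+6+8 = 27 → 27 days.
Since N4 is critical, the +1 change carries straight to that chain (now 28 days).
The critical path is still N2→N4→N5→N11; finish is now 28 days.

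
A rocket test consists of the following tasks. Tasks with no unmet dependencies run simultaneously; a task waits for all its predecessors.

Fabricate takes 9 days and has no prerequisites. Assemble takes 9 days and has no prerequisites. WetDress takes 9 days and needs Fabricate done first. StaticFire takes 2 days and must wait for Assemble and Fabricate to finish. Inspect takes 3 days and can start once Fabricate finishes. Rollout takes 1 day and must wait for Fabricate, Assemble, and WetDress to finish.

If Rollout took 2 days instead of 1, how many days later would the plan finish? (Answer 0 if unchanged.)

1

The binding path is Fabricate→WetDress→Rollout = 9+9+1 = 19; finish at 19 days.
Rollout is on the critical path; changing it to 2 makes that path 20 days.
That remains the longest chain; total 20 days.
Change in finish: 20 − 19 = +1 days.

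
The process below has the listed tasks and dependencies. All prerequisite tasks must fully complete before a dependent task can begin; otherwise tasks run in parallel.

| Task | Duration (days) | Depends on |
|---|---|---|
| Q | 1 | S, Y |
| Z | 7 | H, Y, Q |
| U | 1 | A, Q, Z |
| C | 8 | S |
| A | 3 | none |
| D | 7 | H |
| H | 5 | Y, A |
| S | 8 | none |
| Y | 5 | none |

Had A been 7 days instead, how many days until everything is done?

20

Actual critical path: Y→H→Z→U = 5+5+7+1 = 18 ⇒ 18 days.
A has 2 days of float (longest path through it is 16).
The binding chain switches to A→H→Z→U = 7+5+7+1 = 20; finish 20 days.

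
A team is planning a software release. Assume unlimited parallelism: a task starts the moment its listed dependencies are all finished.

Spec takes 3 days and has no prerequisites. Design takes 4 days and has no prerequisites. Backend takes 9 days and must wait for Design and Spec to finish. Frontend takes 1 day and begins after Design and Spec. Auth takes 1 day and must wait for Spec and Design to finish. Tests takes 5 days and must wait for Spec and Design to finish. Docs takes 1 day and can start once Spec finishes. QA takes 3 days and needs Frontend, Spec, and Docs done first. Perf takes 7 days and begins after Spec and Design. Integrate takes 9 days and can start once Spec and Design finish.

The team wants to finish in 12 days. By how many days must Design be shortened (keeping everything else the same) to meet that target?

1

Current finish: 13 days; target: 12.
Design is on every critical path, so each day cut from Design cuts the finish by one (this holds down to a finish of 12).
Need 13 − 12 = 1 day off Design → Design becomes 3 days, finish becomes 12.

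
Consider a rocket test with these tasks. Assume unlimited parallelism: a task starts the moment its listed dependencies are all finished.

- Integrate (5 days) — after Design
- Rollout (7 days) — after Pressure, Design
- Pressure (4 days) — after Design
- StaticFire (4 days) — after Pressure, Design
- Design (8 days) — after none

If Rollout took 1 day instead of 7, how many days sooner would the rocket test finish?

The binding path is Design→Pressure→Rollout = 8+4+7 = 19; finish at 19 days.
Since Rollout is critical, the -6 change carries straight to that chain (now 13 days).
The binding chain switches to Design→Pressure→StaticFire = 8+4+4 = 16; finish 16 days.
Change in finish: 16 − 19 = -3 days.

3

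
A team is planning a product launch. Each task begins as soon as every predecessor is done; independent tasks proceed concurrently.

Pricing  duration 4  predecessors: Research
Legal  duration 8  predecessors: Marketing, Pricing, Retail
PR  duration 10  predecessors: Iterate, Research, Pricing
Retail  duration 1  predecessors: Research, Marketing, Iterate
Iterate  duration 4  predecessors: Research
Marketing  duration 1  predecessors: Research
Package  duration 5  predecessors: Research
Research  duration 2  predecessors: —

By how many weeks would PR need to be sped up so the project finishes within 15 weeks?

1

Current finish: 16 weeks; target: 15.
PR is on every critical path, so each week cut from PR cuts the finish by one (this holds down to a finish of 15).
Need 16 − 15 = 1 week off PR → PR becomes 9 weeks, finish becomes 15.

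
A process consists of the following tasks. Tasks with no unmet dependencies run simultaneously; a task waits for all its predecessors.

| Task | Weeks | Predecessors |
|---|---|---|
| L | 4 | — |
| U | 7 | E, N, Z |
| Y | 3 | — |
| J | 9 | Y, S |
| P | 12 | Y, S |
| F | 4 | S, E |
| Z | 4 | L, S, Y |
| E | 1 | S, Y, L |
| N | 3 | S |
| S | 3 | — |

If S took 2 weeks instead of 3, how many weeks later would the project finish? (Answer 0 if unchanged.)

0

Critical path before the change: S→P = 3+12 = 15 giving 15 weeks.
S is on the critical path; changing it to 2 makes that path 14 weeks.
The binding chain switches to L→Z→U = 4+4+7 = 15; finish 15 weeks.
Change in finish: 15 − 15 = +0 weeks.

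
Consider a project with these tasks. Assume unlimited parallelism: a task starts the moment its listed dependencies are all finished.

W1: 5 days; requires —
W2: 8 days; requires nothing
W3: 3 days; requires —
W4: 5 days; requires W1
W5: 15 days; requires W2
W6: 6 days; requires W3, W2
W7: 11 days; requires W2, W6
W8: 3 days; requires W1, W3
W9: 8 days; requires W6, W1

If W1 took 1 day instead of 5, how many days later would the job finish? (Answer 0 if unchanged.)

Baseline: W2→W6→W7 = 8+6+11 = 25 → 25 days.
W1 has 12 days of float (longest path through it is 13).
No other chain overtakes it, so the finish is 25 days.
Change in finish: 25 − 25 = +0 days.

0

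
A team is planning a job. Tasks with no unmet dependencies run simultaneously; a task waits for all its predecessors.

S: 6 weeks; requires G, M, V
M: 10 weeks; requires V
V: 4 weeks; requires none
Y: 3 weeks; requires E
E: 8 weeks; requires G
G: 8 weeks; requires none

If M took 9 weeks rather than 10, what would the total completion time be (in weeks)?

Baseline: V→M→S = 4+10+6 = 20 → 20 weeks.
M is on the critical path; changing it to 9 makes that path 19 weeks.
New critical path: G→E→Y = 8+8+3 = 19 ⇒ 19 weeks.

19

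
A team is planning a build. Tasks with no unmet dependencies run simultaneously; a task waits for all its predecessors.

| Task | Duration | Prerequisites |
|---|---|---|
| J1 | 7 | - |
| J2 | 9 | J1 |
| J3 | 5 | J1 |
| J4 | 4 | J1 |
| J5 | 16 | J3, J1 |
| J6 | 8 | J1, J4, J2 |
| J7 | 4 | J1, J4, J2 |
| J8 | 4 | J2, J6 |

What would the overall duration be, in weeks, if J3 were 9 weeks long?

32

As given, the longest chain is J1→J3→J5 = 7+5+16 = 28, so the finish is 28 weeks.
J3 is on the critical path; changing it to 9 makes that path 32 weeks.
That remains the longest chain; total 32 weeks.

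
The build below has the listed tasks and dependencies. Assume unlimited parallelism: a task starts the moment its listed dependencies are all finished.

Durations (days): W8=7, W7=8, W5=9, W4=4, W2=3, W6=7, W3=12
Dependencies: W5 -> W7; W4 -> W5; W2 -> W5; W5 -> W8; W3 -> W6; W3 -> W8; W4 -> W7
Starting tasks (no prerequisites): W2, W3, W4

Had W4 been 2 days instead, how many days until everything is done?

20

As given, the longest chain is W4→W5→W7 = 4+9+8 = 21, so the finish is 21 days.
W4 is on the critical path; changing it to 2 makes that path 19 days.
New critical path: W2→W5→W7 = 3+9+8 = 20 ⇒ 20 days.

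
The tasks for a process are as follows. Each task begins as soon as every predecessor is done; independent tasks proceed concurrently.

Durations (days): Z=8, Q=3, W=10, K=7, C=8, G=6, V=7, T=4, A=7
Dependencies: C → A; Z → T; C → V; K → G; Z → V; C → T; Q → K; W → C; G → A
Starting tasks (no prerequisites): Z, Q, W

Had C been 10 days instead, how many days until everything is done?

27

Critical path before the change: W→C→V = 10+8+7 = 25 giving 25 days.
Since C is critical, the +2 change carries straight to that chain (now 27 days).
That remains the longest chain; total 27 days.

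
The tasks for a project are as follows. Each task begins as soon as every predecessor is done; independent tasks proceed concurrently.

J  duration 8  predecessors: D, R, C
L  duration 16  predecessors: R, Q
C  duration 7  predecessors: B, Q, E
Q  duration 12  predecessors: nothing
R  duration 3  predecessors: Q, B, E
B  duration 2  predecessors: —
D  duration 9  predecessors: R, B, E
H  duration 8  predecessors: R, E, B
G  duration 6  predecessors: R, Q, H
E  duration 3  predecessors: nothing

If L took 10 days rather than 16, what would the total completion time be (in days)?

32

Baseline: Q→R→D→J = 12+3+9+8 = 32 → 32 days.
L is off the critical path — its longest chain is 31 days, giving 1 of slack.
The critical path is still Q→R→D→J; finish is now 32 days.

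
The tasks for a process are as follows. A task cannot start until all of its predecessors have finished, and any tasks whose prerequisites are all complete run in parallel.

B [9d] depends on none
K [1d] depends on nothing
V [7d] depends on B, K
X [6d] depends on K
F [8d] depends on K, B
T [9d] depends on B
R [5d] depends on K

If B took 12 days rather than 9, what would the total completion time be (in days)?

21

Baseline: B→T = 9+9 = 18 → 18 days.
B is on the critical path; changing it to 12 makes that path 21 days.
That remains the longest chain; total 21 days.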